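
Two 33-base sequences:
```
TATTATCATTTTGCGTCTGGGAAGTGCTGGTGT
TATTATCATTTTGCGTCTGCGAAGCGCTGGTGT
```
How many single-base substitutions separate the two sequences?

2

Comparing position by position, 2 bases differ: 20 (G/C), 25 (T/C).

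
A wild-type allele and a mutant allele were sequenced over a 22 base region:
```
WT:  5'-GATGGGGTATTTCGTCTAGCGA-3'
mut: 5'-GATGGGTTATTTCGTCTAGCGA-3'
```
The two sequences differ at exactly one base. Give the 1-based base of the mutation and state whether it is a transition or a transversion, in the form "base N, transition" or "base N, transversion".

base 7, transversion

Base 7 changes G→T. G is a purine and T is a pyrimidine, so this is a transversion.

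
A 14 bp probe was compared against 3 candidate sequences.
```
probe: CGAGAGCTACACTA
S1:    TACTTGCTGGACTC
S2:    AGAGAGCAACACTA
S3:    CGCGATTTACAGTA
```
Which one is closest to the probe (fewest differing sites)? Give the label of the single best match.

S1 differs at 8 sites; S2 differs at 2 sites; S3 differs at 4 sites. The closest is S2.

S2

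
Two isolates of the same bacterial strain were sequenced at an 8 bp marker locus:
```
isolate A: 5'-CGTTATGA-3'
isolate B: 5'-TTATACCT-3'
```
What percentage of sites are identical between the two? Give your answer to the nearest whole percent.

25%

Mismatches at positions 1, 2, 3, 6, 7, 8 (1-based): 6 of 8.
Identical positions: 2/8 = 25% → 25%.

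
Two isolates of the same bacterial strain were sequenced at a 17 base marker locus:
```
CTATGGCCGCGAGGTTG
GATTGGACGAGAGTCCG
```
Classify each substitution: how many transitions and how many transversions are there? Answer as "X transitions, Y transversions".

2 transitions, 6 transversions

Transitions (purine↔purine or pyrimidine↔pyrimidine): 15 T→C, 16 T→C.
Transversions (purine↔pyrimidine): 1 C→G, 2 T→A, 3 A→T, 7 C→A, 10 C→A, 14 G→T.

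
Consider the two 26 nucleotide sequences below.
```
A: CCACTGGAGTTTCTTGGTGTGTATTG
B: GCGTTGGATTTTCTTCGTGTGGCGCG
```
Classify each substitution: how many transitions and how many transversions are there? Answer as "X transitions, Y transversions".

Mismatches (1-based):
base 1: C→G (pyrimidine→purine, transversion)
base 3: A→G (purine→purine, transition)
base 4: C→T (pyrimidine→pyrimidine, transition)
base 9: G→T (purine→pyrimidine, transversion)
base 16: G→C (purine→pyrimidine, transversion)
base 22: T→G (pyrimidine→purine, transversion)
base 23: A→C (purine→pyrimidine, transversion)
base 24: T→G (pyrimidine→purine, transversion)
base 25: T→C (pyrimidine→pyrimidine, transition)

3 transitions, 6 transversions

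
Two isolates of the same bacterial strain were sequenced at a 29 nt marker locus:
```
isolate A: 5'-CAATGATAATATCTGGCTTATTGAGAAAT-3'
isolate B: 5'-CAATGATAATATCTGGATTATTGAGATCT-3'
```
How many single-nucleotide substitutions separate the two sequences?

Mismatches (1-based): base 17: C→A; base 27: A→T; base 28: A→C.

3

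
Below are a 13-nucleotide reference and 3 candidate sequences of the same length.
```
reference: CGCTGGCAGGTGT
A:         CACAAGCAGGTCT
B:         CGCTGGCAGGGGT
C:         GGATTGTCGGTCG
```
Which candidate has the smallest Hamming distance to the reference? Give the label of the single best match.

B

A differs at 4 sites; B differs at 1 site; C differs at 7 sites. The closest is B.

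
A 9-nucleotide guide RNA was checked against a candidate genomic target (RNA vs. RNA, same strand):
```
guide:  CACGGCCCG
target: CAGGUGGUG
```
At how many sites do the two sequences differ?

5

Mismatches (1-based): site 3: C→G; site 5: G→U; site 6: C→G; site 7: C→G; site 8: C→U.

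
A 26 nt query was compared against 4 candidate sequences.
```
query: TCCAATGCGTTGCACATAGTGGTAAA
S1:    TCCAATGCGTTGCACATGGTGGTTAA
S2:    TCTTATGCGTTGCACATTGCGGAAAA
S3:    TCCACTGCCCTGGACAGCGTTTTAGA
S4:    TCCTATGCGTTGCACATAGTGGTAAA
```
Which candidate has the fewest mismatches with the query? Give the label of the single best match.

Hamming distances to query — S1: 2; S2: 5; S3: 9; S4: 1.
Smallest is S4 with 1 mismatch.

S4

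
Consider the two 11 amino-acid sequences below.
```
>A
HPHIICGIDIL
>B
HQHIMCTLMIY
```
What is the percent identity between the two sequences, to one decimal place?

6 positions differ (2, 5, 7, 8, 9, 11), so 5 of 11 match: 5/11 = 45.45%.

45.5%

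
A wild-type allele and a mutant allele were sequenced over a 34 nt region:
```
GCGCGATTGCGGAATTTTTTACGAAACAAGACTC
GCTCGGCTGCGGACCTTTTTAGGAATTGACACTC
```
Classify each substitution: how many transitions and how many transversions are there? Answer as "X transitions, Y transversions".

5 transitions, 5 transversions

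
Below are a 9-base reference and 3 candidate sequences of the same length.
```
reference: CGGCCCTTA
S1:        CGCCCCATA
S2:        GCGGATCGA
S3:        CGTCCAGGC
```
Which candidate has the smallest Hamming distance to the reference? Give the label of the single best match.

S1

Hamming distances to reference — S1: 2; S2: 7; S3: 5.
Smallest is S1 with 2 mismatches.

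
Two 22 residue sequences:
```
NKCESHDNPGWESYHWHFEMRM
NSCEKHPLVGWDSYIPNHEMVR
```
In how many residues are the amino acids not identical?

The sequences differ at residues 2, 5, 7, 8, 9, 12, 15, 16, 17, 18, 21, 22 (1-based) — 12 in total.

12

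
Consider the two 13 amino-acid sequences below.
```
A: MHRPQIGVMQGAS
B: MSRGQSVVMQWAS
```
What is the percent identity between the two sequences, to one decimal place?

61.5%

5 positions differ (2, 4, 6, 7, 11), so 8 of 13 match: 8/13 = 61.54%.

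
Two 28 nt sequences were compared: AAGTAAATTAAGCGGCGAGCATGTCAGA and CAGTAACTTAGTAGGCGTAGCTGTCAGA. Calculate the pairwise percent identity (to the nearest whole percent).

68%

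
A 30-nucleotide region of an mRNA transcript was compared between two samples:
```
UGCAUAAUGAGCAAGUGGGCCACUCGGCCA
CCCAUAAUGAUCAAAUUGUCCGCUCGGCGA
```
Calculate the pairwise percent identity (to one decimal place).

Mismatches at positions 1, 2, 11, 15, 17, 19, 22, 29 (1-based): 8 of 30.
Identical positions: 22/30 = 73.33% → 73.3%.

73.3%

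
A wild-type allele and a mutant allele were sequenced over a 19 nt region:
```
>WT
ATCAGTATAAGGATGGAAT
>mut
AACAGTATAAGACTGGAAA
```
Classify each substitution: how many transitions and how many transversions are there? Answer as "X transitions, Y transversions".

1 transition, 3 transversions

Mismatches (1-based):
base 2: T→A (pyrimidine→purine, transversion)
base 12: G→A (purine→purine, transition)
base 13: A→C (purine→pyrimidine, transversion)
base 19: T→A (pyrimidine→purine, transversion)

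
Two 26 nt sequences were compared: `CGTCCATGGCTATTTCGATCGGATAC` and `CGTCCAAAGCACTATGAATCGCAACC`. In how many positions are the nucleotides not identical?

10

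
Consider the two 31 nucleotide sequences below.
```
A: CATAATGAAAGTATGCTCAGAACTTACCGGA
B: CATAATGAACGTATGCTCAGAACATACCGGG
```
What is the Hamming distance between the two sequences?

Comparing position by position, 3 sites differ: 10 (A/C), 24 (T/A), 31 (A/G).

3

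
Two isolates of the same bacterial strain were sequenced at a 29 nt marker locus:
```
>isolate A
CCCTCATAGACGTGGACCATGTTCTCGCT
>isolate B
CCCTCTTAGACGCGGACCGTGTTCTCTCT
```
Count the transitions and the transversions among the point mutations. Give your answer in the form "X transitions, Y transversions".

Mismatches (1-based):
base 6: A→T (purine→pyrimidine, transversion)
base 13: T→C (pyrimidine→pyrimidine, transition)
base 19: A→G (purine→purine, transition)
base 27: G→T (purine→pyrimidine, transversion)

2 transitions, 2 transversions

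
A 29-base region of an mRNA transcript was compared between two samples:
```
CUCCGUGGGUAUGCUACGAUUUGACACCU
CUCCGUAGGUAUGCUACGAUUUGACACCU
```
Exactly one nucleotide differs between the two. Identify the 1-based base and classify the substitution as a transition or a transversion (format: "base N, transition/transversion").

base 7, transition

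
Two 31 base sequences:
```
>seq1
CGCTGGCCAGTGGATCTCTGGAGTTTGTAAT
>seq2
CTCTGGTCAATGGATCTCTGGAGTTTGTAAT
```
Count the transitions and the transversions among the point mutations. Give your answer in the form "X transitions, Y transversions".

2 transitions, 1 transversion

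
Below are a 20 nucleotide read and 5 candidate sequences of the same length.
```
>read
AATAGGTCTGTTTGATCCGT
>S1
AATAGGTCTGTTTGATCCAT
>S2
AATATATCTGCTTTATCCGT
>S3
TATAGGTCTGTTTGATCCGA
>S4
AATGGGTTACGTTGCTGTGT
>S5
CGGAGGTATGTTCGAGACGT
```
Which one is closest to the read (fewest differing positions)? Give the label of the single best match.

S1

S1 differs at 1 position; S2 differs at 4 positions; S3 differs at 2 positions; S4 differs at 8 positions; S5 differs at 7 positions. The closest is S1.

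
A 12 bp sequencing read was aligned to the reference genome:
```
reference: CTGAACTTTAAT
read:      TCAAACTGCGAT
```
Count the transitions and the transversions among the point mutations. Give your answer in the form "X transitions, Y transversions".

5 transitions, 1 transversion

Mismatches (1-based):
base 1: C→T (pyrimidine→pyrimidine, transition)
base 2: T→C (pyrimidine→pyrimidine, transition)
base 3: G→A (purine→purine, transition)
base 8: T→G (pyrimidine→purine, transversion)
base 9: T→C (pyrimidine→pyrimidine, transition)
base 10: A→G (purine→purine, transition)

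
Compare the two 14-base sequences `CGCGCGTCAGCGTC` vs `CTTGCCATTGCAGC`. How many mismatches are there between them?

8

Comparing position by position, 8 positions differ: 2 (G/T), 3 (C/T), 6 (G/C), 7 (T/A), 8 (C/T), 9 (A/T), 12 (G/A), 13 (T/G).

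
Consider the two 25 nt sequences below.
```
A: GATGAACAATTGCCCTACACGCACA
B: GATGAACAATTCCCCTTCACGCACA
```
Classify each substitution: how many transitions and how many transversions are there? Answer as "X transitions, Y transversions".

0 transitions, 2 transversions

Mismatches (1-based):
base 12: G→C (purine→pyrimidine, transversion)
base 17: A→T (purine→pyrimidine, transversion)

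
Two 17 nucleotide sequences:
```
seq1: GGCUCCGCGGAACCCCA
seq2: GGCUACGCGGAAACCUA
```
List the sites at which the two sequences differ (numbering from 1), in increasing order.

5, 13, 16

Differences at site 5 (C→A), site 13 (C→A), site 16 (C→U).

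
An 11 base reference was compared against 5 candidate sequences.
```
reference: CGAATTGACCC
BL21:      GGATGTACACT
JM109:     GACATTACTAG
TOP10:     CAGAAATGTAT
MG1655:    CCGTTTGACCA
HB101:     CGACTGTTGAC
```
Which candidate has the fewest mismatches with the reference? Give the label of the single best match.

MG1655

BL21 differs at 7 positions; JM109 differs at 8 positions; TOP10 differs at 9 positions; MG1655 differs at 4 positions; HB101 differs at 6 positions. The closest is MG1655.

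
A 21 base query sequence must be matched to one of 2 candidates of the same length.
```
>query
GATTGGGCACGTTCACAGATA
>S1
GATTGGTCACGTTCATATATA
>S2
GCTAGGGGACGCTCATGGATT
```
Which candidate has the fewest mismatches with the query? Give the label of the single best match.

S1

Hamming distances to query — S1: 3; S2: 7.
Smallest is S1 with 3 mismatches.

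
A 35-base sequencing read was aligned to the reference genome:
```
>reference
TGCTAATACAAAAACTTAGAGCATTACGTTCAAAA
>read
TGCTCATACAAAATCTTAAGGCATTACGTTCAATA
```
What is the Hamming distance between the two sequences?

5

The sequences differ at positions 5, 14, 19, 20, 34 (1-based) — 5 in total.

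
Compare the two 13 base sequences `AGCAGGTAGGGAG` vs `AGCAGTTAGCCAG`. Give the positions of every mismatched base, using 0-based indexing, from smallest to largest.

Scanning 0-based: 5: G/T; 9: G/C; 10: G/C.

5, 9, 10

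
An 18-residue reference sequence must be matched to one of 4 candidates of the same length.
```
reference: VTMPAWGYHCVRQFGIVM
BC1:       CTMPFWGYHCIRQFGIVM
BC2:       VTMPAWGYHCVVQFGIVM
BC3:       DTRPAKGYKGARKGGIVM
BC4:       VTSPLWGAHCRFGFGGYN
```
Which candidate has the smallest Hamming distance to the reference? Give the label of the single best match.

BC2

BC1 differs at 3 residues; BC2 differs at 1 residue; BC3 differs at 8 residues; BC4 differs at 9 residues. The closest is BC2.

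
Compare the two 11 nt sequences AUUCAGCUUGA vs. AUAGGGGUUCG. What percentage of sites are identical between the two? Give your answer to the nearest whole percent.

Mismatches at positions 3, 4, 5, 7, 10, 11 (1-based): 6 of 11.
Identical positions: 5/11 = 45.45% → 45%.

45%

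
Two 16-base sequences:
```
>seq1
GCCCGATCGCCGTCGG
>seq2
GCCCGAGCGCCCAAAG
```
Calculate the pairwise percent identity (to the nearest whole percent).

5 positions differ (7, 12, 13, 14, 15), so 11 of 16 match: 11/16 = 68.75%.

69%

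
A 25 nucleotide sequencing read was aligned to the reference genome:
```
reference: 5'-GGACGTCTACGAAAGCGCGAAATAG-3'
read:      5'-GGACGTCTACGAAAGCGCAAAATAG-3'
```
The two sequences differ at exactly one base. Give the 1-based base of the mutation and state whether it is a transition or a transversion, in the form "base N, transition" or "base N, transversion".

base 19, transition

Base 19 changes G→A. G is a purine and A is a purine, so this is a transition.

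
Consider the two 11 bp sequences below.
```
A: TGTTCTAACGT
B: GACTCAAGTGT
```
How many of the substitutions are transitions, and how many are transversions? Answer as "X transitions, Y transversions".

Transitions (purine↔purine or pyrimidine↔pyrimidine): 2 G→A, 3 T→C, 8 A→G, 9 C→T.
Transversions (purine↔pyrimidine): 1 T→G, 6 T→A.

4 transitions, 2 transversions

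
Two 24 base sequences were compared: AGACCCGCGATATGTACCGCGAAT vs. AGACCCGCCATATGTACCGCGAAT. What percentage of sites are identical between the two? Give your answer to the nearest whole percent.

96%

Mismatch at position 9 (1-based): 1 of 24.
Identical positions: 23/24 = 95.83% → 96%.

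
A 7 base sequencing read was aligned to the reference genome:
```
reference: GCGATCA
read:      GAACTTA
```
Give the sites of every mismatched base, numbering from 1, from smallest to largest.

2, 3, 4, 6

Scanning 1-based: 2: C/A; 3: G/A; 4: A/C; 6: C/T.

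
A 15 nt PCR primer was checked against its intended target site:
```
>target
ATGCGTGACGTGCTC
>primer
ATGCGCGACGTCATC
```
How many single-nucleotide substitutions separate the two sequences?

3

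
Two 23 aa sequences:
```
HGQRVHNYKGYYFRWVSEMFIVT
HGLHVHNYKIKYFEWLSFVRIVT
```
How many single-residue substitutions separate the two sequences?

9

Comparing position by position, 9 residues differ: 3 (Q/L), 4 (R/H), 10 (G/I), 11 (Y/K), 14 (R/E), 16 (V/L), 18 (E/F), 19 (M/V), 20 (F/R).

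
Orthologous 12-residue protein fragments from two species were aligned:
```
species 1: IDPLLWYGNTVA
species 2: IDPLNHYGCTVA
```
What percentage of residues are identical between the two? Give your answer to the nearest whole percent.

75%

3 positions differ (5, 6, 9), so 9 of 12 match: 9/12 = 75%.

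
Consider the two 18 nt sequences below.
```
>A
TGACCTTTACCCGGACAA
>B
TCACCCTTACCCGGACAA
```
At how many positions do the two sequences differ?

2

The sequences differ at positions 2, 6 (1-based) — 2 in total.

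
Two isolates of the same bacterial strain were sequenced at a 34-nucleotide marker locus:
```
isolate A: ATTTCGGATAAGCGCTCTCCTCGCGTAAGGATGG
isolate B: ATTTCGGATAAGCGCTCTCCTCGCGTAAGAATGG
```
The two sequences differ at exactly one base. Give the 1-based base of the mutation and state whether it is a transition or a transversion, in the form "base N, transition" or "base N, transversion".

The sequences differ only at base 30: G→A (purine→purine), a transition.

base 30, transition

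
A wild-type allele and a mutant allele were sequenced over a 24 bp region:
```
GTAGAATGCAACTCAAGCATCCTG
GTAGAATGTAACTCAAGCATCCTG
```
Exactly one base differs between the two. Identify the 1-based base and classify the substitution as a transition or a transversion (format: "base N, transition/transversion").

base 9, transition

The sequences differ only at base 9: C→T (pyrimidine→pyrimidine), a transition.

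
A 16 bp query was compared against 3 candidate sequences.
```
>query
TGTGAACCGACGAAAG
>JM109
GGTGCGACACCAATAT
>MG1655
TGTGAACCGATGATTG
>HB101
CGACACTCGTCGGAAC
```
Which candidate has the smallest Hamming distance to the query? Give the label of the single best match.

MG1655

Hamming distances to query — JM109: 9; MG1655: 3; HB101: 8.
Smallest is MG1655 with 3 mismatches.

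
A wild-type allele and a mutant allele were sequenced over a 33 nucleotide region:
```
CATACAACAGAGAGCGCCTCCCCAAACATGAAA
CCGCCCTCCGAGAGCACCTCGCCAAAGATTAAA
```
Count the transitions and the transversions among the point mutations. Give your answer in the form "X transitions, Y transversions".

Mismatches (1-based):
base 2: A→C (purine→pyrimidine, transversion)
base 3: T→G (pyrimidine→purine, transversion)
base 4: A→C (purine→pyrimidine, transversion)
base 6: A→C (purine→pyrimidine, transversion)
base 7: A→T (purine→pyrimidine, transversion)
base 9: A→C (purine→pyrimidine, transversion)
base 16: G→A (purine→purine, transition)
base 21: C→G (pyrimidine→purine, transversion)
base 27: C→G (pyrimidine→purine, transversion)
base 30: G→T (purine→pyrimidine, transversion)

1 transition, 9 transversions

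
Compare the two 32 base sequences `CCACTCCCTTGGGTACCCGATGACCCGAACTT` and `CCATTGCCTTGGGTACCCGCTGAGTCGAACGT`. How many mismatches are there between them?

Mismatches (1-based): site 4: C→T; site 6: C→G; site 20: A→C; site 24: C→G; site 25: C→T; site 31: T→G.

6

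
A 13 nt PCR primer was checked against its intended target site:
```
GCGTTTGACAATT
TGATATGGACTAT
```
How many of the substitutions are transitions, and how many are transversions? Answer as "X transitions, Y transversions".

Mismatches (1-based):
base 1: G→T (purine→pyrimidine, transversion)
base 2: C→G (pyrimidine→purine, transversion)
base 3: G→A (purine→purine, transition)
base 5: T→A (pyrimidine→purine, transversion)
base 8: A→G (purine→purine, transition)
base 9: C→A (pyrimidine→purine, transversion)
base 10: A→C (purine→pyrimidine, transversion)
base 11: A→T (purine→pyrimidine, transversion)
base 12: T→A (pyrimidine→purine, transversion)

2 transitions, 7 transversions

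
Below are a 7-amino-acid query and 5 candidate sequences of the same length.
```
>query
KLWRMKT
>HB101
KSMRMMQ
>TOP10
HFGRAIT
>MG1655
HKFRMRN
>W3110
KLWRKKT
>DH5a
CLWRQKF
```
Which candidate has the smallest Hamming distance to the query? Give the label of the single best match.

W3110

Hamming distances to query — HB101: 4; TOP10: 5; MG1655: 5; W3110: 1; DH5a: 3.
Smallest is W3110 with 1 mismatch.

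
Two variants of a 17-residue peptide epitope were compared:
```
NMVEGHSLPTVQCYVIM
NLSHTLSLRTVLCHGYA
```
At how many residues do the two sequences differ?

11

Comparing position by position, 11 residues differ: 2 (M/L), 3 (V/S), 4 (E/H), 5 (G/T), 6 (H/L), 9 (P/R), 12 (Q/L), 14 (Y/H), 15 (V/G), 16 (I/Y), 17 (M/A).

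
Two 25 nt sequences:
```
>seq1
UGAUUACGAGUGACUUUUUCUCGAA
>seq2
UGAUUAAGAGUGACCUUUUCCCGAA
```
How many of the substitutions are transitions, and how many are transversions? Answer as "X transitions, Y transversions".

2 transitions, 1 transversion

Mismatches (1-based):
position 7: C→A (pyrimidine→purine, transversion)
position 15: U→C (pyrimidine→pyrimidine, transition)
position 21: U→C (pyrimidine→pyrimidine, transition)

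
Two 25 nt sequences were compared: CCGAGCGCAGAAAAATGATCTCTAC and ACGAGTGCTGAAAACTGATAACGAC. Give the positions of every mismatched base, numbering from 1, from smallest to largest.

1, 6, 9, 15, 20, 21, 23

Differences at position 1 (C→A), position 6 (C→T), position 9 (A→T), position 15 (A→C), position 20 (C→A), position 21 (T→A), position 23 (T→G).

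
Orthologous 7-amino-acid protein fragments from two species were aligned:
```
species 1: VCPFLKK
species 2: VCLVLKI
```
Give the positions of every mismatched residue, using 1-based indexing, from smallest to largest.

3, 4, 7

Scanning 1-based: 3: P/L; 4: F/V; 7: K/I.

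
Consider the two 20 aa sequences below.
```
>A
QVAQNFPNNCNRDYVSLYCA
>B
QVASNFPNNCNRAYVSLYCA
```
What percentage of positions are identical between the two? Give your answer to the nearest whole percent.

90%

2 positions differ (4, 13), so 18 of 20 match: 18/20 = 90%.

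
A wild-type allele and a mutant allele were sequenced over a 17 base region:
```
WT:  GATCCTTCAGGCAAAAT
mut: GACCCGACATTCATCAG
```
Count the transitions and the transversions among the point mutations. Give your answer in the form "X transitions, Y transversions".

Transitions (purine↔purine or pyrimidine↔pyrimidine): 3 T→C.
Transversions (purine↔pyrimidine): 6 T→G, 7 T→A, 10 G→T, 11 G→T, 14 A→T, 15 A→C, 17 T→G.

1 transition, 7 transversions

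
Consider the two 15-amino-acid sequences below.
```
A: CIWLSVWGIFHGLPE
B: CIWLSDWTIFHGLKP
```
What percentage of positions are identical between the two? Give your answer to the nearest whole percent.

4 positions differ (6, 8, 14, 15), so 11 of 15 match: 11/15 = 73.33%.

73%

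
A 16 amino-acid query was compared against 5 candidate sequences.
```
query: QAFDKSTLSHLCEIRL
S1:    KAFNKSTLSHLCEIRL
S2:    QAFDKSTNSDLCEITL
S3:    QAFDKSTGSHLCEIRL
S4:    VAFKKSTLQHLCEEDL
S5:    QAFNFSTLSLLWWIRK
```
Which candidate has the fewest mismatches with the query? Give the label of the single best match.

Hamming distances to query — S1: 2; S2: 3; S3: 1; S4: 5; S5: 6.
Smallest is S3 with 1 mismatch.

S3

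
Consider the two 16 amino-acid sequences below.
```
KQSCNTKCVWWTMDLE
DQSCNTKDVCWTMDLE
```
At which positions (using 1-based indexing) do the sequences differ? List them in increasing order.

Differences at position 1 (K→D), position 8 (C→D), position 10 (W→C).

1, 8, 10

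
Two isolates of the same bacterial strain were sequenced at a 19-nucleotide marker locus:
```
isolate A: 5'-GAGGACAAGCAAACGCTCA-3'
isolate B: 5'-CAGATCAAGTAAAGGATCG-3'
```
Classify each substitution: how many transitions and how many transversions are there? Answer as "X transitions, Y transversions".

Mismatches (1-based):
site 1: G→C (purine→pyrimidine, transversion)
site 4: G→A (purine→purine, transition)
site 5: A→T (purine→pyrimidine, transversion)
site 10: C→T (pyrimidine→pyrimidine, transition)
site 14: C→G (pyrimidine→purine, transversion)
site 16: C→A (pyrimidine→purine, transversion)
site 19: A→G (purine→purine, transition)

3 transitions, 4 transversions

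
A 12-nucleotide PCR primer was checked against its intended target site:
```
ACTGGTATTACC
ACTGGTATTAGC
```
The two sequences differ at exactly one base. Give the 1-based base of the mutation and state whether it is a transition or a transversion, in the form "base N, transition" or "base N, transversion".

The sequences differ only at base 11: C→G (pyrimidine→purine), a transversion.

base 11, transversion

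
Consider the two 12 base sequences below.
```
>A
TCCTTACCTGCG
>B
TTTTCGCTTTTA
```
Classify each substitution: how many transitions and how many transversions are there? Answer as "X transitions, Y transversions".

7 transitions, 1 transversion

Transitions (purine↔purine or pyrimidine↔pyrimidine): 2 C→T, 3 C→T, 5 T→C, 6 A→G, 8 C→T, 11 C→T, 12 G→A.
Transversions (purine↔pyrimidine): 10 G→T.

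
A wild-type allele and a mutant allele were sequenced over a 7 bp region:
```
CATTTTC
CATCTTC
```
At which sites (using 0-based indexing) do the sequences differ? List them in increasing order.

3

Differences at site 3 (T→C).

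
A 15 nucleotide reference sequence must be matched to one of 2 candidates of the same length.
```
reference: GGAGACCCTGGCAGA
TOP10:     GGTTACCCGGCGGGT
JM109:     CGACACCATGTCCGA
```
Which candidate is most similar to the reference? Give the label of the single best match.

Hamming distances to reference — TOP10: 7; JM109: 5.
Smallest is JM109 with 5 mismatches.

JM109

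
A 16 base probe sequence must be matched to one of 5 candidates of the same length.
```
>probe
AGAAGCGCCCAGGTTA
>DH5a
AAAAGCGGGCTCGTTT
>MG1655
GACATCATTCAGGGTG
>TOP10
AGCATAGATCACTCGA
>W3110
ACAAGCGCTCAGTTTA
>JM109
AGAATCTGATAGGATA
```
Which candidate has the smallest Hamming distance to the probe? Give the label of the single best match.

W3110

Hamming distances to probe — DH5a: 6; MG1655: 9; TOP10: 9; W3110: 3; JM109: 6.
Smallest is W3110 with 3 mismatches.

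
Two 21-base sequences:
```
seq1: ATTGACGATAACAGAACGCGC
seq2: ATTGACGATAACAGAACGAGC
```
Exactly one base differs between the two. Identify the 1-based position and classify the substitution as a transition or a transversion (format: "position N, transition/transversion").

The sequences differ only at position 19: C→A (pyrimidine→purine), a transversion.

position 19, transversion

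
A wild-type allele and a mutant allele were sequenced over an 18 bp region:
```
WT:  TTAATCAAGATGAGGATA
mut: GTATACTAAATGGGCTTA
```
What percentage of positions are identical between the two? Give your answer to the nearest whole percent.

56%

8 positions differ (1, 4, 5, 7, 9, 13, 15, 16), so 10 of 18 match: 10/18 = 55.56%.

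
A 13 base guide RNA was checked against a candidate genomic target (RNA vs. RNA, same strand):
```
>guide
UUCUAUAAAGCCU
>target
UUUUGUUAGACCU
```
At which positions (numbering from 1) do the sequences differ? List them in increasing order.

3, 5, 7, 9, 10

Scanning 1-based: 3: C/U; 5: A/G; 7: A/U; 9: A/G; 10: G/A.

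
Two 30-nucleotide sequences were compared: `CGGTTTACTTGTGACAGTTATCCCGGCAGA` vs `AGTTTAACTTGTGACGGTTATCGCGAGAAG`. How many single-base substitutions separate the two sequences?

9

Comparing position by position, 9 positions differ: 1 (C/A), 3 (G/T), 6 (T/A), 16 (A/G), 23 (C/G), 26 (G/A), 27 (C/G), 29 (G/A), 30 (A/G).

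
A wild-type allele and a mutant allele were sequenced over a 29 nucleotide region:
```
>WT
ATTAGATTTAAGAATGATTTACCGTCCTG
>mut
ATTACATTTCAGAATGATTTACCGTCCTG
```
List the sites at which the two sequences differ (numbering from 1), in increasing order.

5, 10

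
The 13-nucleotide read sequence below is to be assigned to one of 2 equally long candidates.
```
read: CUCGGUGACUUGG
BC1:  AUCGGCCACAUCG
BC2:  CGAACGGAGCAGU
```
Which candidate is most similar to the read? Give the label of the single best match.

BC1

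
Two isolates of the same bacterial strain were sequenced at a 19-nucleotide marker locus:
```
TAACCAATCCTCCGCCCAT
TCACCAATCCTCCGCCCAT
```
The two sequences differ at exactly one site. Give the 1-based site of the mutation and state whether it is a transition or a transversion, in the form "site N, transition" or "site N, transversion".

site 2, transversion

Site 2 changes A→C. A is a purine and C is a pyrimidine, so this is a transversion.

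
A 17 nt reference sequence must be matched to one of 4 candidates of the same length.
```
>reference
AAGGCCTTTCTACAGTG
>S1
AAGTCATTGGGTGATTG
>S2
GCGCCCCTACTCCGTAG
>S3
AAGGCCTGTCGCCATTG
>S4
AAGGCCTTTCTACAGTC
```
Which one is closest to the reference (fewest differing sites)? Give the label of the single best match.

Hamming distances to reference — S1: 8; S2: 9; S3: 4; S4: 1.
Smallest is S4 with 1 mismatch.

S4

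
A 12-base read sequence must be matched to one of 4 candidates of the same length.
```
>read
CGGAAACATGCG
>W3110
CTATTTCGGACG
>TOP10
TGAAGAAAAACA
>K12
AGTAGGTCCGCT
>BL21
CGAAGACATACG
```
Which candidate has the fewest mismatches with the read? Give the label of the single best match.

BL21

Hamming distances to read — W3110: 8; TOP10: 7; K12: 8; BL21: 3.
Smallest is BL21 with 3 mismatches.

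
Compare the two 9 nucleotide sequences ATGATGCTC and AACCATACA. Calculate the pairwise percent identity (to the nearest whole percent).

8 positions differ (2, 3, 4, 5, 6, 7, 8, 9), so 1 of 9 match: 1/9 = 11.11%.

11%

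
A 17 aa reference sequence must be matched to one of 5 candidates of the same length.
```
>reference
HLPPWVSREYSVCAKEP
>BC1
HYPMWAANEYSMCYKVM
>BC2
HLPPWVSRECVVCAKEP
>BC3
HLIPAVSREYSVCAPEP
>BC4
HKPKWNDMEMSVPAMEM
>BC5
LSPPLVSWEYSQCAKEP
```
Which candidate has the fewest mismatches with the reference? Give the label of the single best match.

BC2

BC1 differs at 9 positions; BC2 differs at 2 positions; BC3 differs at 3 positions; BC4 differs at 9 positions; BC5 differs at 5 positions. The closest is BC2.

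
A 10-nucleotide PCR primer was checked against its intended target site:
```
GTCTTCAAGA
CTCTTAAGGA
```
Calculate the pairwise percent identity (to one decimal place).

70.0%

3 positions differ (1, 6, 8), so 7 of 10 match: 7/10 = 70%.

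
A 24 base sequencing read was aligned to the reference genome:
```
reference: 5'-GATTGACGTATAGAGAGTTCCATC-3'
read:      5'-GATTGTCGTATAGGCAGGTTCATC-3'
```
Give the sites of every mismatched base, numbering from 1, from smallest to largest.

6, 14, 15, 18, 20

Scanning 1-based: 6: A/T; 14: A/G; 15: G/C; 18: T/G; 20: C/T.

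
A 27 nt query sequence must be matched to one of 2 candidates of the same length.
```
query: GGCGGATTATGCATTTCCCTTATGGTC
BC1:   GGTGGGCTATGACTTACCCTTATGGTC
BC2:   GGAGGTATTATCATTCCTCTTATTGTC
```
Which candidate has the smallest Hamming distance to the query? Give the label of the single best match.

BC1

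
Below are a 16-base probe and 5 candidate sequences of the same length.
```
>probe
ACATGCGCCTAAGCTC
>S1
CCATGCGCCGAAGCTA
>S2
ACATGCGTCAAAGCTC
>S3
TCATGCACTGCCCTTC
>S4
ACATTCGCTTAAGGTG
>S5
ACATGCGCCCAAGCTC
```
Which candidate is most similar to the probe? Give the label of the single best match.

S5

S1 differs at 3 positions; S2 differs at 2 positions; S3 differs at 8 positions; S4 differs at 4 positions; S5 differs at 1 position. The closest is S5.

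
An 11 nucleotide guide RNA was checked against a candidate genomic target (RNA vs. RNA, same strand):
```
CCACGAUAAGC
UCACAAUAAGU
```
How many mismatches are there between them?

The sequences differ at positions 1, 5, 11 (1-based) — 3 in total.

3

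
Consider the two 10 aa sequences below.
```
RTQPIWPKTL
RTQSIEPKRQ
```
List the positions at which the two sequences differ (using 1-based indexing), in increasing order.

Differences at position 4 (P→S), position 6 (W→E), position 9 (T→R), position 10 (L→Q).

4, 6, 9, 10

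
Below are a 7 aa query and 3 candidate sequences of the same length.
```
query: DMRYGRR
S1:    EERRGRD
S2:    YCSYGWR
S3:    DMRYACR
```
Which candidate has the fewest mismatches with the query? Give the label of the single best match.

S3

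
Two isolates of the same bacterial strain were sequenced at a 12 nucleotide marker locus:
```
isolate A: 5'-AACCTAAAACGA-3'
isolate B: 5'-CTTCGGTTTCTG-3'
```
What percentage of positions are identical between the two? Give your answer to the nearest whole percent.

17%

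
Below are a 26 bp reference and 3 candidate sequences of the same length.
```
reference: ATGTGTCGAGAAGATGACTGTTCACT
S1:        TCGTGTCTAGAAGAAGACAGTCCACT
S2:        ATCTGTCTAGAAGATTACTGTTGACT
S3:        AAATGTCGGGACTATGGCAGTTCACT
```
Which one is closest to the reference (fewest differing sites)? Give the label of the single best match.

S1 differs at 6 sites; S2 differs at 4 sites; S3 differs at 7 sites. The closest is S2.

S2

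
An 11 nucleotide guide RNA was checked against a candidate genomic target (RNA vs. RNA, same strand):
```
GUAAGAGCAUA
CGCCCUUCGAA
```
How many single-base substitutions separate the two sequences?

9

Comparing position by position, 9 sites differ: 1 (G/C), 2 (U/G), 3 (A/C), 4 (A/C), 5 (G/C), 6 (A/U), 7 (G/U), 9 (A/G), 10 (U/A).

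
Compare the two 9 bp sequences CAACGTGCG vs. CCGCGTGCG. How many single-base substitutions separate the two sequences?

Mismatches (1-based): position 2: A→C; position 3: A→G.

2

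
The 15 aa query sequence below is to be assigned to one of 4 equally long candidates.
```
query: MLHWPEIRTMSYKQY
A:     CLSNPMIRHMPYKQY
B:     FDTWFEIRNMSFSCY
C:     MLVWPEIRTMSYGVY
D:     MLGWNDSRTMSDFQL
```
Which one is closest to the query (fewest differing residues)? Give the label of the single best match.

C

Hamming distances to query — A: 6; B: 8; C: 3; D: 7.
Smallest is C with 3 mismatches.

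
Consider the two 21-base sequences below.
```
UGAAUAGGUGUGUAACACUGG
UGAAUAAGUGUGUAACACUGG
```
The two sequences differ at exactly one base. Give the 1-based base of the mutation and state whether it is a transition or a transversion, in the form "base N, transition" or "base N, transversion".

base 7, transition

Base 7 changes G→A. G is a purine and A is a purine, so this is a transition.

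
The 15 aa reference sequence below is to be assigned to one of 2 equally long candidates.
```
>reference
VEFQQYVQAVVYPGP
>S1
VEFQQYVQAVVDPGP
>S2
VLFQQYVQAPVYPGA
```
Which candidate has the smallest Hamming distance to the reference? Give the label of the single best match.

S1

Hamming distances to reference — S1: 1; S2: 3.
Smallest is S1 with 1 mismatch.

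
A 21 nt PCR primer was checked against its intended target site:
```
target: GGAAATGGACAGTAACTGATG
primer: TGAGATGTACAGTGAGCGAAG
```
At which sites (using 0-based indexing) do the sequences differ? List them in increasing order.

0, 3, 7, 13, 15, 16, 19

Scanning 0-based: 0: G/T; 3: A/G; 7: G/T; 13: A/G; 15: C/G; 16: T/C; 19: T/A.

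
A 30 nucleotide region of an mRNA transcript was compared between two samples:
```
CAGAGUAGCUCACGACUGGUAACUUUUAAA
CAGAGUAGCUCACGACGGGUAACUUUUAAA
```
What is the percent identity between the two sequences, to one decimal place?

96.7%

Mismatch at position 17 (1-based): 1 of 30.
Identical positions: 29/30 = 96.67% → 96.7%.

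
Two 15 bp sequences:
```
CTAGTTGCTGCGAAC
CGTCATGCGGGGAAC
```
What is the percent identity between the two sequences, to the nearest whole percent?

60%

6 positions differ (2, 3, 4, 5, 9, 11), so 9 of 15 match: 9/15 = 60%.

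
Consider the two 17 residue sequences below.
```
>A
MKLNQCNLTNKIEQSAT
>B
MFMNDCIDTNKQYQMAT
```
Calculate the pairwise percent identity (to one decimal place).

52.9%

8 positions differ (2, 3, 5, 7, 8, 12, 13, 15), so 9 of 17 match: 9/17 = 52.94%.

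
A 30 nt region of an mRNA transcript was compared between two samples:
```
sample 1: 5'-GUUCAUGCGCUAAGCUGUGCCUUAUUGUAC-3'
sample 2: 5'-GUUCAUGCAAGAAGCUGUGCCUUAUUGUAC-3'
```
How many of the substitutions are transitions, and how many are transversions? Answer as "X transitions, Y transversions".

1 transition, 2 transversions

Transitions (purine↔purine or pyrimidine↔pyrimidine): 9 G→A.
Transversions (purine↔pyrimidine): 10 C→A, 11 U→G.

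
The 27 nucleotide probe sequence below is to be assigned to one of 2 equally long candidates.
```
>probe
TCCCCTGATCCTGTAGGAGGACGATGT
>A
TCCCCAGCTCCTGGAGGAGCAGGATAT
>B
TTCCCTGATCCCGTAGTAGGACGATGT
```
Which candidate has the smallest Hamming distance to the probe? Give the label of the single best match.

A differs at 6 sites; B differs at 3 sites. The closest is B.

B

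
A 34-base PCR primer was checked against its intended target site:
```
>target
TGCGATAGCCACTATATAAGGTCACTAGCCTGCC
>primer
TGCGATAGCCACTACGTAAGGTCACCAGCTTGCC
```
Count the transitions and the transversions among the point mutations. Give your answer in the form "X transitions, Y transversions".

Transitions (purine↔purine or pyrimidine↔pyrimidine): 15 T→C, 16 A→G, 26 T→C, 30 C→T.
Transversions (purine↔pyrimidine): none.

4 transitions, 0 transversions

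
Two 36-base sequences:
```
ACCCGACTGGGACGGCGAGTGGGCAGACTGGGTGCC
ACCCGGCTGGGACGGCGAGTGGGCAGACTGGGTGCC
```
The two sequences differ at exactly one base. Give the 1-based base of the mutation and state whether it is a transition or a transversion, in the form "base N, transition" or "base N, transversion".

base 6, transition

The sequences differ only at base 6: A→G (purine→purine), a transition.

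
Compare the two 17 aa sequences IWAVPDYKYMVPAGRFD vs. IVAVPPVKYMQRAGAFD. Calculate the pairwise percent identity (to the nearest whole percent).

6 positions differ (2, 6, 7, 11, 12, 15), so 11 of 17 match: 11/17 = 64.71%.

65%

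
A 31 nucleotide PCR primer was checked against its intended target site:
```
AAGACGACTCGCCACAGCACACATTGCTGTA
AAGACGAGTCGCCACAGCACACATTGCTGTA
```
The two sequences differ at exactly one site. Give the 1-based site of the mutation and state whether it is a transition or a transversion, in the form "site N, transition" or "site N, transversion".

Site 8 changes C→G. C is a pyrimidine and G is a purine, so this is a transversion.

site 8, transversion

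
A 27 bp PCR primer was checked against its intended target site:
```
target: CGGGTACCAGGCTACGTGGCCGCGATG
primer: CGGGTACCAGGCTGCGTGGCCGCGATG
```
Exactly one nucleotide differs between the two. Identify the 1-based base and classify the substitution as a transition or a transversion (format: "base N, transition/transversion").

The sequences differ only at base 14: A→G (purine→purine), a transition.

base 14, transition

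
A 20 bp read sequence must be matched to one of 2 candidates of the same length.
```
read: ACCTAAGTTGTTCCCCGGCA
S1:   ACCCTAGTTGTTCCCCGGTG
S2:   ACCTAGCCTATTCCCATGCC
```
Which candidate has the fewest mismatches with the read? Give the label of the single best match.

S1 differs at 4 positions; S2 differs at 7 positions. The closest is S1.

S1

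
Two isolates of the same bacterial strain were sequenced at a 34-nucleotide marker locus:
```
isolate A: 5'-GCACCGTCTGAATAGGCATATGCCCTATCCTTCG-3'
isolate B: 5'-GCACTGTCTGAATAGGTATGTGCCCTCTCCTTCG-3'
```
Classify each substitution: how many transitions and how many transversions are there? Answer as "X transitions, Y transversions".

Transitions (purine↔purine or pyrimidine↔pyrimidine): 5 C→T, 17 C→T, 20 A→G.
Transversions (purine↔pyrimidine): 27 A→C.

3 transitions, 1 transversion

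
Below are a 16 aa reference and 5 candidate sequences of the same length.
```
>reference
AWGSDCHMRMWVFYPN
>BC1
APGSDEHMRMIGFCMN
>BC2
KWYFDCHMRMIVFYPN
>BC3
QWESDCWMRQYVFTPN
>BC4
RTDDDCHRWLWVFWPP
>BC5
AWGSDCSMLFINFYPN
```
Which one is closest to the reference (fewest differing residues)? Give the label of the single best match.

BC1 differs at 6 residues; BC2 differs at 4 residues; BC3 differs at 6 residues; BC4 differs at 9 residues; BC5 differs at 5 residues. The closest is BC2.

BC2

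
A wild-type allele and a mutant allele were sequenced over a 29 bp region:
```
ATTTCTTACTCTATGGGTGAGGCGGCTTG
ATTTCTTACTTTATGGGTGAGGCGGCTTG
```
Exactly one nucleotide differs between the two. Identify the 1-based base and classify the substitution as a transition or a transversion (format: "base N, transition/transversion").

base 11, transition

Base 11 changes C→T. C is a pyrimidine and T is a pyrimidine, so this is a transition.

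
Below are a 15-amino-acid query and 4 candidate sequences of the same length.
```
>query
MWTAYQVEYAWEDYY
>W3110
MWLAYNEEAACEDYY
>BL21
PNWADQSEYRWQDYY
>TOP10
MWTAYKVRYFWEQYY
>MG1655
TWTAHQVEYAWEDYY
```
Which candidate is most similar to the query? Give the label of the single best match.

Hamming distances to query — W3110: 5; BL21: 7; TOP10: 4; MG1655: 2.
Smallest is MG1655 with 2 mismatches.

MG1655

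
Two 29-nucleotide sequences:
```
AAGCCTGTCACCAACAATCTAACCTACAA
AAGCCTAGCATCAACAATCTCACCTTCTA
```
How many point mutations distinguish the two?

Comparing position by position, 6 bases differ: 7 (G/A), 8 (T/G), 11 (C/T), 21 (A/C), 26 (A/T), 28 (A/T).

6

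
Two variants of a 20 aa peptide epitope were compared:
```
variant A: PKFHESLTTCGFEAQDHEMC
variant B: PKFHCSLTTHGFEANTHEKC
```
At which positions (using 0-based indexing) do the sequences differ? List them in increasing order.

Differences at position 4 (E→C), position 9 (C→H), position 14 (Q→N), position 15 (D→T), position 18 (M→K).

4, 9, 14, 15, 18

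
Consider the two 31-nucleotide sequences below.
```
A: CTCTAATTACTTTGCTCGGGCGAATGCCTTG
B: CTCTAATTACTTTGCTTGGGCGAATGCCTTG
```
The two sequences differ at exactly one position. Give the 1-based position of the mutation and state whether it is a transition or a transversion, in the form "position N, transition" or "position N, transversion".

The sequences differ only at position 17: C→T (pyrimidine→pyrimidine), a transition.

position 17, transition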